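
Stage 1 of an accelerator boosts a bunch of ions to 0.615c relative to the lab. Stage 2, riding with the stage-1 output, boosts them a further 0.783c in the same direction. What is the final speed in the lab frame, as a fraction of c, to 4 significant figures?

Compose boost 2: (0.783 + 0.615)/(1 + 0.783×0.615) = 1.398/1.48155 = 0.9436

u ≈ 0.9436c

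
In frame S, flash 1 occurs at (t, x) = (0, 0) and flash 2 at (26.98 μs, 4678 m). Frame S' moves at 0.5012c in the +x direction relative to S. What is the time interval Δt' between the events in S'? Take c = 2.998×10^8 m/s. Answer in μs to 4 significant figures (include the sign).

γ = 1/√(1 − 0.5012²) = 1.15563
Δt' = γ(Δt − vΔx/c²) = 1.15563 × (26.98 μs − 0.5012×4678 m / (2.998×10^8 m/s))
= 1.15563 × (19.1594 μs) = 22.14 μs

Δt' ≈ 22.14 μs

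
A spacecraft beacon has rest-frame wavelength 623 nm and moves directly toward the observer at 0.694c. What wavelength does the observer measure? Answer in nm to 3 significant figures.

Relativistic Doppler: λ_obs = λ_src √((1−β)/(1+β))
= 623 × √(0.30600/1.6940) = 623 × 0.42501 = 265 nm

λ_obs ≈ 265 nm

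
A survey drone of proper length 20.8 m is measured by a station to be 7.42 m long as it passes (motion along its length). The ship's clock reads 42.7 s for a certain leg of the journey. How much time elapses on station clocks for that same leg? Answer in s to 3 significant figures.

Δt ≈ 120 s

Length contraction ⇒ γ = L₀/L = 20.8/7.42 = 2.8032
Time dilation: Δt = γτ₀ = 2.8032 × 42.7 s = 120 s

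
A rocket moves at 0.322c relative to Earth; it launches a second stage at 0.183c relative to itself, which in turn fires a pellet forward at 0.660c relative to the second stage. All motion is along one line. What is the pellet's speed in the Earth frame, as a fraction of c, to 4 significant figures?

Compose boost 2: (0.183 + 0.322)/(1 + 0.183×0.322) = 0.5050/1.05893 = 0.476898
Compose boost 3: (0.660 + 0.476898)/(1 + 0.660×0.476898) = 1.13690/1.31475 = 0.8647

u ≈ 0.8647c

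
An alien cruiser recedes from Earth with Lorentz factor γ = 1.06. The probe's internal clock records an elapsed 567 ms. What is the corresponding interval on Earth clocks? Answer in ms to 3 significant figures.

γ = 1.06 (given)
Time dilation: Δt = γτ₀ = 1.06 × 567 ms = 601 ms

Δt ≈ 601 ms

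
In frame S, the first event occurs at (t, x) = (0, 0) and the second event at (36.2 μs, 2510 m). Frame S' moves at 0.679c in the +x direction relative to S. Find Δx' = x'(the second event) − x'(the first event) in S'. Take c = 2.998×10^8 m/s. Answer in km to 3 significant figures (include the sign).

Δx' ≈ -6.62 km

γ = 1/√(1 − 0.679²) = 1.3621
Δx' = γ(Δx − vΔt) = 1.3621 × (2510 m − 0.679×(2.998×10^8 m/s)×36.2×10^-6 s)
= 1.3621 × (-4859.0 m) = -6.62 km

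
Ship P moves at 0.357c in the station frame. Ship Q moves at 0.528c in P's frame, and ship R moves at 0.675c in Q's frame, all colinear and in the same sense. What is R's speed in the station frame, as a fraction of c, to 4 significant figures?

u ≈ 0.9448c

Compose boost 2: (0.528 + 0.357)/(1 + 0.528×0.357) = 0.8850/1.18850 = 0.744639
Compose boost 3: (0.675 + 0.744639)/(1 + 0.675×0.744639) = 1.41964/1.50263 = 0.9448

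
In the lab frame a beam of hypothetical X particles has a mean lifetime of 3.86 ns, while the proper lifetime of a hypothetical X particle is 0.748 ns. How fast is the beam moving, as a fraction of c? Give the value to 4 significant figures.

β ≈ 0.9810

γ = Δt/τ₀ = 3.86/0.748 = 5.16043
β = √(1 − 1/γ²) = √(1 − 1/5.16043²) = 0.9810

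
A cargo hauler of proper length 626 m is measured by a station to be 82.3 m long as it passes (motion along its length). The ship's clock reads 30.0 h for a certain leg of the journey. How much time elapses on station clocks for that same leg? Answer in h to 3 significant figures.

Length contraction ⇒ γ = L₀/L = 626/82.3 = 7.6063
Time dilation: Δt = γτ₀ = 7.6063 × 30.0 h = 228 h

Δt ≈ 228 h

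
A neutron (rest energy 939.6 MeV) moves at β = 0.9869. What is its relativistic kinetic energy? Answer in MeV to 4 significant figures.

γ = 1/√(1 − 0.9869²) = 6.19835
K = (γ − 1)m₀c² = (6.19835 − 1) × 939.6 MeV = 5.19835 × 939.6 MeV = 4884 MeV

K ≈ 4884 MeV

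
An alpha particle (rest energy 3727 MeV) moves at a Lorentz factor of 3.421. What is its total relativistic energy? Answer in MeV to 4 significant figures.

E ≈ 12750 MeV

γ = 3.421 (given)
E = γm₀c² = 3.421 × 3727 MeV = 12750 MeV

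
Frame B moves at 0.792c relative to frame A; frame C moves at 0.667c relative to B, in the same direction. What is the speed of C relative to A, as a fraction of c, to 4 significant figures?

Compose boost 2: (0.667 + 0.792)/(1 + 0.667×0.792) = 1.459/1.52826 = 0.9547

u ≈ 0.9547c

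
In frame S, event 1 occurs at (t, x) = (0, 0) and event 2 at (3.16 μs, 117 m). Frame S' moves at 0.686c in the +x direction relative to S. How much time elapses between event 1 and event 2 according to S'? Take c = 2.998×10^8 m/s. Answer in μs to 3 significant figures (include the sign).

Δt' ≈ 3.98 μs

γ = 1/√(1 − 0.686²) = 1.3744
Δt' = γ(Δt − vΔx/c²) = 1.3744 × (3.16 μs − 0.686×117 m / (2.998×10^8 m/s))
= 1.3744 × (2.8923 μs) = 3.98 μs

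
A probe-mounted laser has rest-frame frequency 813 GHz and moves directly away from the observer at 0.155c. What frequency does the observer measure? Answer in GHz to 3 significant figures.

f_obs ≈ 695 GHz

Relativistic Doppler: f_obs = f_src √((1−β)/(1+β))
= 813 × √(0.84500/1.1550) = 813 × 0.85534 = 695 GHz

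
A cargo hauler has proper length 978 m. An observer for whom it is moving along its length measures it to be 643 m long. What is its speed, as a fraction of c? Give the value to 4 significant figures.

β ≈ 0.7535

γ = L₀/L = 978/643 = 1.52100
β = √(1 − 1/γ²) = 0.7535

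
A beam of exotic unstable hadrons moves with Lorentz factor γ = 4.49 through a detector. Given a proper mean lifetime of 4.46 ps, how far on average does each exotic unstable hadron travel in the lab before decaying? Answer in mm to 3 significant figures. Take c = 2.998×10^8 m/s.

d ≈ 5.85 mm

β = √(1 − 1/γ²) = √(1 − 1/4.49²) = 0.97488
Dilated lifetime: Δt = γτ₀ = 4.49 × 4.46 ps = 20.025 ps
d = vΔt = 0.97488c × 20.025 ps = 2.9227×10^8 m/s × 2.0025×10^-11 s = 5.85 mm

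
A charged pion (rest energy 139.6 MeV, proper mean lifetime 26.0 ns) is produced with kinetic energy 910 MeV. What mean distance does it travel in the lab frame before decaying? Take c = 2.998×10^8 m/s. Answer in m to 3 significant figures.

d ≈ 58.1 m

γ = 1 + K/(m₀c²) = 1 + 910/139.6 = 7.5186
β = √(1 − 1/γ²) = 0.99112
Dilated lifetime: γτ₀ = 7.5186 × 26.0 ns = 195.48 ns
d = βc·γτ₀ = 0.99112 × (2.998×10^8 m/s) × 1.9548×10^-7 s = 58.1 m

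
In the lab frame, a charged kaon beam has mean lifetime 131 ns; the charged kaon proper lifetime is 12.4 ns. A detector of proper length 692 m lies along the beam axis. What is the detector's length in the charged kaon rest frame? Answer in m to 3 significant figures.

Time dilation ⇒ γ = Δt/τ₀ = 131/12.4 = 10.565
Length contraction: L = L₀/γ = 692/10.565 = 65.5 m

L ≈ 65.5 m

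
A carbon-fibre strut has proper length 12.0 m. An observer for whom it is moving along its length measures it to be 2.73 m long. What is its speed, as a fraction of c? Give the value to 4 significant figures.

β ≈ 0.9738

γ = L₀/L = 12.0/2.73 = 4.39560
β = √(1 − 1/γ²) = 0.9738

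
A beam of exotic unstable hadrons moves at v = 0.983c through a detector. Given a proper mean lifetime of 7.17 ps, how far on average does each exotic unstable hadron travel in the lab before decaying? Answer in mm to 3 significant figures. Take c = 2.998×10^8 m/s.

d ≈ 11.5 mm

γ = 1/√(1 − 0.983²) = 5.4465
Dilated lifetime: Δt = γτ₀ = 5.4465 × 7.17 ps = 39.051 ps
d = vΔt = 0.983c × 39.051 ps = 2.9470×10^8 m/s × 3.9051×10^-11 s = 11.5 mm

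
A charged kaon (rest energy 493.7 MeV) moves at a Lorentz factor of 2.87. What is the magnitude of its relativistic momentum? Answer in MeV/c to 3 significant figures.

β = √(1 − 1/γ²) = √(1 − 1/2.87²) = 0.93733
p = γβm₀c = 2.87 × 0.93733 × 493.7 MeV/c = 1330 MeV/c

p ≈ 1330 MeV/c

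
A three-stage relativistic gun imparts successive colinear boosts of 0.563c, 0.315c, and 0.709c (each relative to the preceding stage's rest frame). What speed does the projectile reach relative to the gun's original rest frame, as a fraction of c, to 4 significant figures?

u ≈ 0.9516c

Compose boost 2: (0.315 + 0.563)/(1 + 0.315×0.563) = 0.8780/1.17734 = 0.745746
Compose boost 3: (0.709 + 0.745746)/(1 + 0.709×0.745746) = 1.45475/1.52873 = 0.9516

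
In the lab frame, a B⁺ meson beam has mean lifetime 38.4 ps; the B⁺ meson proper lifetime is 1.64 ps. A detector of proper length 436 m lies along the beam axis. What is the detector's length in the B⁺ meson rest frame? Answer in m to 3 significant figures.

Time dilation ⇒ γ = Δt/τ₀ = 38.4/1.64 = 23.415
Length contraction: L = L₀/γ = 436/23.415 = 18.6 m

L ≈ 18.6 m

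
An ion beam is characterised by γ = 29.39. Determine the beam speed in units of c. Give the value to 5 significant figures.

β = √(1 − 1/γ²) = √(1 − 1/29.39²) = √(0.9988423) = 0.99942

β ≈ 0.99942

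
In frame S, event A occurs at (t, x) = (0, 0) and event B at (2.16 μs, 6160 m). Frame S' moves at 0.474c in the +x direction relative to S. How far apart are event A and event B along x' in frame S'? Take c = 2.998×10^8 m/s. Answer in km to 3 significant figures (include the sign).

Δx' ≈ 6.65 km

γ = 1/√(1 − 0.474²) = 1.1357
Δx' = γ(Δx − vΔt) = 1.1357 × (6160 m − 0.474×(2.998×10^8 m/s)×2.16×10^-6 s)
= 1.1357 × (5853.1 m) = 6.65 km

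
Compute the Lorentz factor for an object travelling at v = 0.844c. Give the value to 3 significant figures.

γ ≈ 1.86

γ = 1/√(1 − β²) = 1/√(1 − 0.844²) = 1/√(0.28766) = 1.86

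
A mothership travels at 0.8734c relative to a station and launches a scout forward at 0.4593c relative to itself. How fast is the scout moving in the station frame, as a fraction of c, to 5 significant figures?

u ≈ 0.95115c

Compose boost 2: (0.4593 + 0.8734)/(1 + 0.4593×0.8734) = 1.3327/1.401153 = 0.95115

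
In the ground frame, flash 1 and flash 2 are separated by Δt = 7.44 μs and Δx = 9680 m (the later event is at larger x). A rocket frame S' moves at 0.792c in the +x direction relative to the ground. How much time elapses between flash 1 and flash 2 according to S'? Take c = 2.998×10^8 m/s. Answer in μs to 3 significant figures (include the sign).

γ = 1/√(1 − 0.792²) = 1.6379
Δt' = γ(Δt − vΔx/c²) = 1.6379 × (7.44 μs − 0.792×9680 m / (2.998×10^8 m/s))
= 1.6379 × (-18.132 μs) = -29.7 μs

Δt' ≈ -29.7 μs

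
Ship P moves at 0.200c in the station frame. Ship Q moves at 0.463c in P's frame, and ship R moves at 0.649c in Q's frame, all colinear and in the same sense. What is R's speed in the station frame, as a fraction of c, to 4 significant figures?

Compose boost 2: (0.463 + 0.200)/(1 + 0.463×0.200) = 0.6630/1.09260 = 0.606809
Compose boost 3: (0.649 + 0.606809)/(1 + 0.649×0.606809) = 1.25581/1.39382 = 0.9010

u ≈ 0.9010c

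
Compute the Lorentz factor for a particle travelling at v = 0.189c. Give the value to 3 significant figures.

γ ≈ 1.02

γ = 1/√(1 − β²) = 1/√(1 − 0.189²) = 1/√(0.96428) = 1.02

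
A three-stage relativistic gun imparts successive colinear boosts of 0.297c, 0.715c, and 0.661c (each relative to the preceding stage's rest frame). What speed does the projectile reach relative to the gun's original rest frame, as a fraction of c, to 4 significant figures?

Compose boost 2: (0.715 + 0.297)/(1 + 0.715×0.297) = 1.012/1.21236 = 0.834739
Compose boost 3: (0.661 + 0.834739)/(1 + 0.661×0.834739) = 1.49574/1.55176 = 0.9639

u ≈ 0.9639c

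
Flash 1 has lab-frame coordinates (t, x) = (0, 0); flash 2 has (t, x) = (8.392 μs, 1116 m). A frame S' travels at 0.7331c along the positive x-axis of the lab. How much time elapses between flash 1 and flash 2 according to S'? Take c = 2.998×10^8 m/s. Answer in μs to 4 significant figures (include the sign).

Δt' ≈ 8.327 μs

γ = 1/√(1 − 0.7331²) = 1.47033
Δt' = γ(Δt − vΔx/c²) = 1.47033 × (8.392 μs − 0.7331×1116 m / (2.998×10^8 m/s))
= 1.47033 × (5.66305 μs) = 8.327 μs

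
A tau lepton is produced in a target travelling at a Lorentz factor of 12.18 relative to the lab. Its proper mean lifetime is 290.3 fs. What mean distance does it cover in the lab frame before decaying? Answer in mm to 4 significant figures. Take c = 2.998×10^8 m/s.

β = √(1 − 1/γ²) = √(1 − 1/12.18²) = 0.996624
Dilated lifetime: Δt = γτ₀ = 12.18 × 290.3 fs = 3535.85 fs
d = vΔt = 0.996624c × 3535.85 fs = 2.98788×10^8 m/s × 3.53585×10^-12 s = 1.056 mm

d ≈ 1.056 mm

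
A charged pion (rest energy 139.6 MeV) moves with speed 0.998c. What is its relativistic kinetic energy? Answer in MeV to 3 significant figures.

γ = 1/√(1 − 0.998²) = 15.819
K = (γ − 1)m₀c² = (15.819 − 1) × 139.6 MeV = 14.819 × 139.6 MeV = 2070 MeV

K ≈ 2070 MeV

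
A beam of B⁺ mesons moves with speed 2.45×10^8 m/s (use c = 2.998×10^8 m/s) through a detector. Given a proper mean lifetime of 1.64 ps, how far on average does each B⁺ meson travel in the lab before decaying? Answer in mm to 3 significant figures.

d ≈ 0.697 mm

β = v/c = 2.45×10^8 / 2.998×10^8 = 0.81721
γ = 1/√(1 − 0.81721²) = 1.7351
Dilated lifetime: Δt = γτ₀ = 1.7351 × 1.64 ps = 2.8456 ps
d = vΔt = 0.81721c × 2.8456 ps = 2.4500×10^8 m/s × 2.8456×10^-12 s = 0.697 mm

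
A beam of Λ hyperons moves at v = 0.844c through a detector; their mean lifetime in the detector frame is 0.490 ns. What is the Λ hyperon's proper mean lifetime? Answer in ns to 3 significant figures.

τ₀ ≈ 0.263 ns

γ = 1/√(1 − 0.844²) = 1.8645
Proper time: τ₀ = Δt/γ = 0.490/1.8645 = 0.263 ns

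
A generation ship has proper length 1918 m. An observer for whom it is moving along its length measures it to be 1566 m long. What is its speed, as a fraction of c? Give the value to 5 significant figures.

γ = L₀/L = 1918/1566 = 1.224777
β = √(1 − 1/γ²) = 0.57738

β ≈ 0.57738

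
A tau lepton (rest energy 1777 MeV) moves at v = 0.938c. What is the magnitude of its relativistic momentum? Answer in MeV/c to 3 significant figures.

γ = 1/√(1 − 0.938²) = 2.8849
p = γβm₀c = 2.8849 × 0.938 × 1777 MeV/c = 4810 MeV/c

p ≈ 4810 MeV/c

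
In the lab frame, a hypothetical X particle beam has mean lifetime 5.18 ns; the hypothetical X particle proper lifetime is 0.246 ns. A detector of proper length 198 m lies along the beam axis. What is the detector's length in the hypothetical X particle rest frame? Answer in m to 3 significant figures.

L ≈ 9.40 m

Time dilation ⇒ γ = Δt/τ₀ = 5.18/0.246 = 21.057
Length contraction: L = L₀/γ = 198/21.057 = 9.40 m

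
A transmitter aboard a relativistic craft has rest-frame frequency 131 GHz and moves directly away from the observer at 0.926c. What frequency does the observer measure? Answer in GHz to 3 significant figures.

f_obs ≈ 25.7 GHz

Relativistic Doppler: f_obs = f_src √((1−β)/(1+β))
= 131 × √(0.074000/1.9260) = 131 × 0.19601 = 25.7 GHz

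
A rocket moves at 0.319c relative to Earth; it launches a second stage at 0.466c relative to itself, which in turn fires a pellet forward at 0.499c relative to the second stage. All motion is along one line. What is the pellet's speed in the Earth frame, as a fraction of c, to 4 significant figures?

Compose boost 2: (0.466 + 0.319)/(1 + 0.466×0.319) = 0.7850/1.14865 = 0.683409
Compose boost 3: (0.499 + 0.683409)/(1 + 0.499×0.683409) = 1.18241/1.34102 = 0.8817

u ≈ 0.8817c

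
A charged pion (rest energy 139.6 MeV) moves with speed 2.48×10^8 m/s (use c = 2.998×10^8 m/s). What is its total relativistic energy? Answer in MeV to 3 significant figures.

E ≈ 248 MeV

β = v/c = 2.48×10^8 / 2.998×10^8 = 0.82722
γ = 1/√(1 − 0.82722²) = 1.7797
E = γm₀c² = 1.7797 × 139.6 MeV = 248 MeV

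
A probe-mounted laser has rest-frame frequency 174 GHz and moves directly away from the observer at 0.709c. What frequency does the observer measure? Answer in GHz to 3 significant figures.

f_obs ≈ 71.8 GHz

Relativistic Doppler: f_obs = f_src √((1−β)/(1+β))
= 174 × √(0.29100/1.7090) = 174 × 0.41264 = 71.8 GHz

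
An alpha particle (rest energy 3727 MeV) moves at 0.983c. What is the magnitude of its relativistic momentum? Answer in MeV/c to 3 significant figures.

γ = 1/√(1 − 0.983²) = 5.4465
p = γβm₀c = 5.4465 × 0.983 × 3727 MeV/c = 20000 MeV/c

p ≈ 20000 MeV/c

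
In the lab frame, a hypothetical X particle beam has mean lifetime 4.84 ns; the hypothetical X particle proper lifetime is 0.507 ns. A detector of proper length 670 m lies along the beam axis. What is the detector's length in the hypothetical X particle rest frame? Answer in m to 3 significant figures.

Time dilation ⇒ γ = Δt/τ₀ = 4.84/0.507 = 9.5464
Length contraction: L = L₀/γ = 670/9.5464 = 70.2 m

L ≈ 70.2 m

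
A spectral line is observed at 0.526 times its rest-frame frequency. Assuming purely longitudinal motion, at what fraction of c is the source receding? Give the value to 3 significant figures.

f_obs/f_src = √((1−β)/(1+β)) = 0.526  ⇒  (1−β)/(1+β) = 0.27668
β = |1 − D²|/(1 + D²) = |1 − 0.27668|/(1 + 0.27668) = 0.567

β ≈ 0.567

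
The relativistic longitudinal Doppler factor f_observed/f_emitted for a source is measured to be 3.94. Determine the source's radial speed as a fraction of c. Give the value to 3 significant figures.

β ≈ 0.879

f_obs/f_src = √((1+β)/(1−β)) = 3.94  ⇒  (1+β)/(1−β) = 15.524
β = |1 − D²|/(1 + D²) = |1 − 15.524|/(1 + 15.524) = 0.879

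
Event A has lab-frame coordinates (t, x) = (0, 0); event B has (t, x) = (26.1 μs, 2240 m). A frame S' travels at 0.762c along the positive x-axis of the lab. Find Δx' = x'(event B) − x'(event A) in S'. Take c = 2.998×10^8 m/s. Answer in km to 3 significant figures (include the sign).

γ = 1/√(1 − 0.762²) = 1.5442
Δx' = γ(Δx − vΔt) = 1.5442 × (2240 m − 0.762×(2.998×10^8 m/s)×26.1×10^-6 s)
= 1.5442 × (-3722.5 m) = -5.75 km

Δx' ≈ -5.75 km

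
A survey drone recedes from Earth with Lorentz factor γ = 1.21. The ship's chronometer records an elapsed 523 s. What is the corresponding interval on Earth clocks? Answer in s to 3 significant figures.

Δt ≈ 633 s

γ = 1.21 (given)
Time dilation: Δt = γτ₀ = 1.21 × 523 s = 633 s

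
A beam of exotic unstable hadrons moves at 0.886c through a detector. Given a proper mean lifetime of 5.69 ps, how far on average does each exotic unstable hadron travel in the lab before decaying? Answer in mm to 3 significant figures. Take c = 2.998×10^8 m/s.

d ≈ 3.26 mm

γ = 1/√(1 − 0.886²) = 2.1566
Dilated lifetime: Δt = γτ₀ = 2.1566 × 5.69 ps = 12.271 ps
d = vΔt = 0.886c × 12.271 ps = 2.6562×10^8 m/s × 1.2271×10^-11 s = 3.26 mm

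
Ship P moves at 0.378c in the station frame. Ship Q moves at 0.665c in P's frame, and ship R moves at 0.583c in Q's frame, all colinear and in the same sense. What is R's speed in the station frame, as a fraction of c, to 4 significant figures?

Compose boost 2: (0.665 + 0.378)/(1 + 0.665×0.378) = 1.043/1.25137 = 0.833486
Compose boost 3: (0.583 + 0.833486)/(1 + 0.583×0.833486) = 1.41649/1.48592 = 0.9533

u ≈ 0.9533c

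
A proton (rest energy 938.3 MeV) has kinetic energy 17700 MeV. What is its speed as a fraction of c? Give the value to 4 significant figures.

β ≈ 0.9987

γ = 1 + K/(m₀c²) = 1 + 17700/938.3 = 19.8639
β = √(1 − 1/γ²) = 0.9987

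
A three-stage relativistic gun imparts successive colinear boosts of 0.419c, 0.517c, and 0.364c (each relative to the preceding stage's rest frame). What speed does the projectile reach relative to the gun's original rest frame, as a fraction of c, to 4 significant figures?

u ≈ 0.8854c

Compose boost 2: (0.517 + 0.419)/(1 + 0.517×0.419) = 0.9360/1.21662 = 0.769343
Compose boost 3: (0.364 + 0.769343)/(1 + 0.364×0.769343) = 1.13334/1.28004 = 0.8854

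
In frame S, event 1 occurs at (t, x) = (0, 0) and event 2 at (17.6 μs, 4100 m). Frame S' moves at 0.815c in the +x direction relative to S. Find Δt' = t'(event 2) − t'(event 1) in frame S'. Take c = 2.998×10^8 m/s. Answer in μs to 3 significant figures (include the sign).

γ = 1/√(1 − 0.815²) = 1.7257
Δt' = γ(Δt − vΔx/c²) = 1.7257 × (17.6 μs − 0.815×4100 m / (2.998×10^8 m/s))
= 1.7257 × (6.4542 μs) = 11.1 μs

Δt' ≈ 11.1 μs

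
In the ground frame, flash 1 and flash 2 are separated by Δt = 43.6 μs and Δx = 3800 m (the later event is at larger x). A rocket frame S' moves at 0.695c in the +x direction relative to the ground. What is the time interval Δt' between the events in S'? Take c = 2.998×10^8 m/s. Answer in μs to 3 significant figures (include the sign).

γ = 1/√(1 − 0.695²) = 1.3908
Δt' = γ(Δt − vΔx/c²) = 1.3908 × (43.6 μs − 0.695×3800 m / (2.998×10^8 m/s))
= 1.3908 × (34.791 μs) = 48.4 μs

Δt' ≈ 48.4 μs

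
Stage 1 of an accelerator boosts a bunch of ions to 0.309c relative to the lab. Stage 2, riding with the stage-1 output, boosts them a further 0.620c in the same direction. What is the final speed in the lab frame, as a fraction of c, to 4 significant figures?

Compose boost 2: (0.620 + 0.309)/(1 + 0.620×0.309) = 0.9290/1.19158 = 0.7796

u ≈ 0.7796c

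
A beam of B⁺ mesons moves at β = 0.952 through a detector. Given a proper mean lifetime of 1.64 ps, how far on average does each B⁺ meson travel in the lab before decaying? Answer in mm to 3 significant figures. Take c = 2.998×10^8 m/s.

γ = 1/√(1 − 0.952²) = 3.2669
Dilated lifetime: Δt = γτ₀ = 3.2669 × 1.64 ps = 5.3578 ps
d = vΔt = 0.952c × 5.3578 ps = 2.8541×10^8 m/s × 5.3578×10^-12 s = 1.53 mm

d ≈ 1.53 mm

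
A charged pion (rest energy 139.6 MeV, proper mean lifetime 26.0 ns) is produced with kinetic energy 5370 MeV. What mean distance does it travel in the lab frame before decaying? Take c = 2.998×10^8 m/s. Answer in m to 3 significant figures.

γ = 1 + K/(m₀c²) = 1 + 5370/139.6 = 39.467
β = √(1 − 1/γ²) = 0.99968
Dilated lifetime: γτ₀ = 39.467 × 26.0 ns = 1026.1 ns
d = βc·γτ₀ = 0.99968 × (2.998×10^8 m/s) × 1.0261×10^-6 s = 308 m

d ≈ 308 m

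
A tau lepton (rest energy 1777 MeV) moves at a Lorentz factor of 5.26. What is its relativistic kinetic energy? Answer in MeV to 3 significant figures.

γ = 5.26 (given)
K = (γ − 1)m₀c² = (5.26 − 1) × 1777 MeV = 4.2600 × 1777 MeV = 7570 MeV

K ≈ 7570 MeV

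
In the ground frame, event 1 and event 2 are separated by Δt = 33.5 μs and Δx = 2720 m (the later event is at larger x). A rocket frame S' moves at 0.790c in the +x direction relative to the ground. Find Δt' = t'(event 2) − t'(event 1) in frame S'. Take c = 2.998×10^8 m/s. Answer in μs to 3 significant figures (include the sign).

γ = 1/√(1 − 0.790²) = 1.6310
Δt' = γ(Δt − vΔx/c²) = 1.6310 × (33.5 μs − 0.790×2720 m / (2.998×10^8 m/s))
= 1.6310 × (26.333 μs) = 42.9 μs

Δt' ≈ 42.9 μs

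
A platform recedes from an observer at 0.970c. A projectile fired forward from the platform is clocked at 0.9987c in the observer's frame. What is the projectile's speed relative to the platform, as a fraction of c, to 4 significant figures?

u' ≈ 0.9181c

Inverse velocity addition: u' = (u − v)/(1 − uv/c²)
= (0.9987 − 0.970)/(1 − 0.9987×0.970) = 0.02870/0.0312610 = 0.9181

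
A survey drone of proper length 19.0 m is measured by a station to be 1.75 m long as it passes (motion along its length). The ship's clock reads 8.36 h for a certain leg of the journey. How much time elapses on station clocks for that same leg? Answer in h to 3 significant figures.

Length contraction ⇒ γ = L₀/L = 19.0/1.75 = 10.857
Time dilation: Δt = γτ₀ = 10.857 × 8.36 h = 90.8 h

Δt ≈ 90.8 h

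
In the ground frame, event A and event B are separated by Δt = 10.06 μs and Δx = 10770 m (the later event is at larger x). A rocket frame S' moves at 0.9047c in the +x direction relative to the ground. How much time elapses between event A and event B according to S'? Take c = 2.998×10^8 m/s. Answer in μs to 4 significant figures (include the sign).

γ = 1/√(1 − 0.9047²) = 2.34715
Δt' = γ(Δt − vΔx/c²) = 2.34715 × (10.06 μs − 0.9047×10770 m / (2.998×10^8 m/s))
= 2.34715 × (-22.4404 μs) = -52.67 μs

Δt' ≈ -52.67 μs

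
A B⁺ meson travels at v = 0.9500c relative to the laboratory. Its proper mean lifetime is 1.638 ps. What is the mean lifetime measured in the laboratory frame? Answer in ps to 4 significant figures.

Δt ≈ 5.246 ps

γ = 1/√(1 − 0.9500²) = 3.20256
Time dilation: Δt = γτ₀ = 3.20256 × 1.638 ps = 5.246 ps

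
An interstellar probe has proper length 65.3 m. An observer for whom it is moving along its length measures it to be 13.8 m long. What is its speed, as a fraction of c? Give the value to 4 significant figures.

β ≈ 0.9774

γ = L₀/L = 65.3/13.8 = 4.73188
β = √(1 − 1/γ²) = 0.9774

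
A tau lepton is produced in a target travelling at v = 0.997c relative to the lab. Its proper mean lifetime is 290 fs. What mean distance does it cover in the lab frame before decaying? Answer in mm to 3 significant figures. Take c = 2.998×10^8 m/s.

d ≈ 1.12 mm

γ = 1/√(1 − 0.997²) = 12.920
Dilated lifetime: Δt = γτ₀ = 12.920 × 290 fs = 3746.7 fs
d = vΔt = 0.997c × 3746.7 fs = 2.9890×10^8 m/s × 3.7467×10^-12 s = 1.12 mm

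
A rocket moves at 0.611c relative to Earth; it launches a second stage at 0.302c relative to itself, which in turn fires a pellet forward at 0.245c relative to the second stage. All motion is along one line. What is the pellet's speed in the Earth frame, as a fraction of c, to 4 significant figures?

Compose boost 2: (0.302 + 0.611)/(1 + 0.302×0.611) = 0.9130/1.18452 = 0.770775
Compose boost 3: (0.245 + 0.770775)/(1 + 0.245×0.770775) = 1.01578/1.18884 = 0.8544

u ≈ 0.8544c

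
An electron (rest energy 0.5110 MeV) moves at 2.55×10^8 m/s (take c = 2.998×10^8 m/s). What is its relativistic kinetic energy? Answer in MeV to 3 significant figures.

K ≈ 0.461 MeV

β = v/c = 2.55×10^8 / 2.998×10^8 = 0.85057
γ = 1/√(1 − 0.85057²) = 1.9016
K = (γ − 1)m₀c² = (1.9016 − 1) × 0.5110 MeV = 0.90162 × 0.5110 MeV = 0.461 MeV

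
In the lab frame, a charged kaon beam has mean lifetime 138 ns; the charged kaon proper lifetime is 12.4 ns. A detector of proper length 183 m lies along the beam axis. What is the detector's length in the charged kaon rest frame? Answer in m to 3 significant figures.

Time dilation ⇒ γ = Δt/τ₀ = 138/12.4 = 11.129
Length contraction: L = L₀/γ = 183/11.129 = 16.4 m

L ≈ 16.4 m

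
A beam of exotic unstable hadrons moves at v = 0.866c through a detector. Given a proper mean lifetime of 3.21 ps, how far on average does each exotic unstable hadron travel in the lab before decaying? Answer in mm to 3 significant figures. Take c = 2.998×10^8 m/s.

d ≈ 1.67 mm

γ = 1/√(1 − 0.866²) = 1.9998
Dilated lifetime: Δt = γτ₀ = 1.9998 × 3.21 ps = 6.4194 ps
d = vΔt = 0.866c × 6.4194 ps = 2.5963×10^8 m/s × 6.4194×10^-12 s = 1.67 mm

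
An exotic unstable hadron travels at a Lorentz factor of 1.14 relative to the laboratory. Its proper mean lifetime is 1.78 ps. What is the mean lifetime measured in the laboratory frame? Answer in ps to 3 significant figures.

γ = 1.14 (given)
Time dilation: Δt = γτ₀ = 1.14 × 1.78 ps = 2.03 ps

Δt ≈ 2.03 ps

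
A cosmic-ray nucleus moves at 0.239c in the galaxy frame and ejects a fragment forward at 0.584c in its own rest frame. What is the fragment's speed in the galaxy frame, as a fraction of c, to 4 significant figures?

Compose boost 2: (0.584 + 0.239)/(1 + 0.584×0.239) = 0.8230/1.13958 = 0.7222

u ≈ 0.7222c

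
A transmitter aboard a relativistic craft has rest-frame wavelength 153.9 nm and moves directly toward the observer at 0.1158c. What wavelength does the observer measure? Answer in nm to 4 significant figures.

Relativistic Doppler: λ_obs = λ_src √((1−β)/(1+β))
= 153.9 × √(0.884200/1.11580) = 153.9 × 0.890189 = 137.0 nm

λ_obs ≈ 137.0 nm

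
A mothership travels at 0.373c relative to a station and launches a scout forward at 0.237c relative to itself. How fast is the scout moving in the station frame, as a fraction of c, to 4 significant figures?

u ≈ 0.5605c

Compose boost 2: (0.237 + 0.373)/(1 + 0.237×0.373) = 0.6100/1.08840 = 0.5605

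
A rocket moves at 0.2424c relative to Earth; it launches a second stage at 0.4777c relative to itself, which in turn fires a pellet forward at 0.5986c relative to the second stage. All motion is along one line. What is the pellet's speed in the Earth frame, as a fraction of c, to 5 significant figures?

u ≈ 0.89732c

Compose boost 2: (0.4777 + 0.2424)/(1 + 0.4777×0.2424) = 0.72010/1.115794 = 0.6453697
Compose boost 3: (0.5986 + 0.6453697)/(1 + 0.5986×0.6453697) = 1.243970/1.386318 = 0.89732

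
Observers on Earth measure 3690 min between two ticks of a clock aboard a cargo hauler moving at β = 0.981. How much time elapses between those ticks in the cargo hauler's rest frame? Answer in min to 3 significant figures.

τ₀ ≈ 716 min

γ = 1/√(1 − 0.981²) = 5.1544
Proper time: τ₀ = Δt/γ = 3690/5.1544 = 716 min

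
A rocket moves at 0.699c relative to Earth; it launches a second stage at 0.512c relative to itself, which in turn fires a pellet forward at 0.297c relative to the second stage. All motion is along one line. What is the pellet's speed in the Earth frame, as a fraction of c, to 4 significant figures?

Compose boost 2: (0.512 + 0.699)/(1 + 0.512×0.699) = 1.211/1.35789 = 0.891826
Compose boost 3: (0.297 + 0.891826)/(1 + 0.297×0.891826) = 1.18883/1.26487 = 0.9399

u ≈ 0.9399c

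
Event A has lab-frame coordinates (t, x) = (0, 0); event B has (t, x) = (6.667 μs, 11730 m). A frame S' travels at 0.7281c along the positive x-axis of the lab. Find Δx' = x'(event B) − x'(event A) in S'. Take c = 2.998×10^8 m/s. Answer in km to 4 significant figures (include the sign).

γ = 1/√(1 − 0.7281²) = 1.45885
Δx' = γ(Δx − vΔt) = 1.45885 × (11730 m − 0.7281×(2.998×10^8 m/s)×6.667×10^-6 s)
= 1.45885 × (10274.7 m) = 14.99 km

Δx' ≈ 14.99 km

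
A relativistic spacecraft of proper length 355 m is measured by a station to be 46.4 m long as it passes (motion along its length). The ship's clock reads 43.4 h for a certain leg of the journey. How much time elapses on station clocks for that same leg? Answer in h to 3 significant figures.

Δt ≈ 332 h

Length contraction ⇒ γ = L₀/L = 355/46.4 = 7.6509
Time dilation: Δt = γτ₀ = 7.6509 × 43.4 h = 332 h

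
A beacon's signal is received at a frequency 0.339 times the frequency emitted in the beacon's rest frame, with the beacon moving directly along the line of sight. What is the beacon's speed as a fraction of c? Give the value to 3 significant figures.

f_obs/f_src = √((1−β)/(1+β)) = 0.339  ⇒  (1−β)/(1+β) = 0.11492
β = |1 − D²|/(1 + D²) = |1 − 0.11492|/(1 + 0.11492) = 0.794

β ≈ 0.794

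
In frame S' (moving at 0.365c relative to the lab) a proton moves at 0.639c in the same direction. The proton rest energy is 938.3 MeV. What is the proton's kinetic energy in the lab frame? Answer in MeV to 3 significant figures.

u_lab = (0.639 + 0.365)/(1 + 0.639×0.365) = 0.814119
γ = 1/√(1 − 0.814119²) = 1.7221
K = (γ − 1)m₀c² = (1.7221 − 1) × 938.3 = 0.72207 × 938.3 = 678 MeV

K ≈ 678 MeV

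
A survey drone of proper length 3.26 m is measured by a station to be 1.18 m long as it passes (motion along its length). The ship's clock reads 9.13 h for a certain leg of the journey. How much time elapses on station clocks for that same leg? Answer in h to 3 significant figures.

Length contraction ⇒ γ = L₀/L = 3.26/1.18 = 2.7627
Time dilation: Δt = γτ₀ = 2.7627 × 9.13 h = 25.2 h

Δt ≈ 25.2 h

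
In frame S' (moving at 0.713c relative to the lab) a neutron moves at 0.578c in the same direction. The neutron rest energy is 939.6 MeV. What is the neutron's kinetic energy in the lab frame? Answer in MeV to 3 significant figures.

K ≈ 1380 MeV

u_lab = (0.578 + 0.713)/(1 + 0.578×0.713) = 0.914232
γ = 1/√(1 − 0.914232²) = 2.4680
K = (γ − 1)m₀c² = (2.4680 − 1) × 939.6 = 1.4680 × 939.6 = 1380 MeV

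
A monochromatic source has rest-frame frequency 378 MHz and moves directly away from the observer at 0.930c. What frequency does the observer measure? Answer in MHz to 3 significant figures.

Relativistic Doppler: f_obs = f_src √((1−β)/(1+β))
= 378 × √(0.070000/1.9300) = 378 × 0.19045 = 72.0 MHz

f_obs ≈ 72.0 MHz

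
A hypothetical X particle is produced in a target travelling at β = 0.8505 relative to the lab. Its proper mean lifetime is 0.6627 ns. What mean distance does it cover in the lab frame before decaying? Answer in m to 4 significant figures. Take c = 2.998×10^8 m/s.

d ≈ 0.3213 m

γ = 1/√(1 − 0.8505²) = 1.90123
Dilated lifetime: Δt = γτ₀ = 1.90123 × 0.6627 ns = 1.25995 ns
d = vΔt = 0.8505c × 1.25995 ns = 2.54980×10^8 m/s × 1.25995×10^-9 s = 0.3213 m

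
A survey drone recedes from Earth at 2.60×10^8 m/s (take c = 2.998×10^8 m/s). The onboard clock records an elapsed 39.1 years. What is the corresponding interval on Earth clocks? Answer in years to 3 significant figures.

β = v/c = 2.60×10^8 / 2.998×10^8 = 0.86724
γ = 1/√(1 − 0.86724²) = 2.0085
Time dilation: Δt = γτ₀ = 2.0085 × 39.1 years = 78.5 years

Δt ≈ 78.5 years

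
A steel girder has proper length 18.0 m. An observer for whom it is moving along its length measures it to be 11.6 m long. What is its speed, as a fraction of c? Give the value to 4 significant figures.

γ = L₀/L = 18.0/11.6 = 1.55172
β = √(1 − 1/γ²) = 0.7647

β ≈ 0.7647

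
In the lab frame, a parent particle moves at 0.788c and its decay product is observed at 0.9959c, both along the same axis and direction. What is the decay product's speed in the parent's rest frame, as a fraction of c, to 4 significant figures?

Inverse velocity addition: u' = (u − v)/(1 − uv/c²)
= (0.9959 − 0.788)/(1 − 0.9959×0.788) = 0.2079/0.215231 = 0.9659

u' ≈ 0.9659c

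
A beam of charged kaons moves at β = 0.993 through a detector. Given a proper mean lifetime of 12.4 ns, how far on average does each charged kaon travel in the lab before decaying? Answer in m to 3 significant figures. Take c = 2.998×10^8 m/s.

d ≈ 31.3 m

γ = 1/√(1 − 0.993²) = 8.4664
Dilated lifetime: Δt = γτ₀ = 8.4664 × 12.4 ns = 104.98 ns
d = vΔt = 0.993c × 104.98 ns = 2.9770×10^8 m/s × 1.0498×10^-7 s = 31.3 m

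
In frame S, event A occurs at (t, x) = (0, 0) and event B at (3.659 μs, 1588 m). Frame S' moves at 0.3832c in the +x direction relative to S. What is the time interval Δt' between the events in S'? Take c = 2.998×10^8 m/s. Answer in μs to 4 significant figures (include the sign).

γ = 1/√(1 − 0.3832²) = 1.08264
Δt' = γ(Δt − vΔx/c²) = 1.08264 × (3.659 μs − 0.3832×1588 m / (2.998×10^8 m/s))
= 1.08264 × (1.62924 μs) = 1.764 μs

Δt' ≈ 1.764 μs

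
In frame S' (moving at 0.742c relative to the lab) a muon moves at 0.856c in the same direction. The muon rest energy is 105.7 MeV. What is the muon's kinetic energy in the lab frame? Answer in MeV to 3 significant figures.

K ≈ 393 MeV

u_lab = (0.856 + 0.742)/(1 + 0.856×0.742) = 0.977279
γ = 1/√(1 − 0.977279²) = 4.7180
K = (γ − 1)m₀c² = (4.7180 − 1) × 105.7 = 3.7180 × 105.7 = 393 MeV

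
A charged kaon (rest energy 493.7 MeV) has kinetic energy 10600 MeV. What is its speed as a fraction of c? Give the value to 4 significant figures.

γ = 1 + K/(m₀c²) = 1 + 10600/493.7 = 22.4705
β = √(1 − 1/γ²) = 0.9990

β ≈ 0.9990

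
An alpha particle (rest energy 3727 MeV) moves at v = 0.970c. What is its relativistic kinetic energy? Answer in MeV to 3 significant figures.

γ = 1/√(1 − 0.970²) = 4.1135
K = (γ − 1)m₀c² = (4.1135 − 1) × 3727 MeV = 3.1135 × 3727 MeV = 11600 MeV

K ≈ 11600 MeV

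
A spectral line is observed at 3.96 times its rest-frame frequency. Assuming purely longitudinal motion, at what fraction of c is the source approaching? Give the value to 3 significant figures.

f_obs/f_src = √((1+β)/(1−β)) = 3.96  ⇒  (1+β)/(1−β) = 15.682
β = |1 − D²|/(1 + D²) = |1 − 15.682|/(1 + 15.682) = 0.880

β ≈ 0.880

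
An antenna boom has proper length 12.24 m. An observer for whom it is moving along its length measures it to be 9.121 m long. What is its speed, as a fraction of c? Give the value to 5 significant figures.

β ≈ 0.66686

γ = L₀/L = 12.24/9.121 = 1.341958
β = √(1 − 1/γ²) = 0.66686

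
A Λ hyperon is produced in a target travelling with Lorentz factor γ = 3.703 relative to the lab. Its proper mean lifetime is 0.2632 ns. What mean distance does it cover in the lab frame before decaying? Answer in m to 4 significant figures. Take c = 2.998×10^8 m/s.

β = √(1 − 1/γ²) = √(1 − 1/3.703²) = 0.962846
Dilated lifetime: Δt = γτ₀ = 3.703 × 0.2632 ns = 0.974630 ns
d = vΔt = 0.962846c × 0.974630 ns = 2.88661×10^8 m/s × 9.74630×10^-10 s = 0.2813 m

d ≈ 0.2813 m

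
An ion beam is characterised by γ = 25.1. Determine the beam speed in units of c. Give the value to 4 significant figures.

β ≈ 0.9992

β = √(1 − 1/γ²) = √(1 − 1/25.1²) = √(0.998413) = 0.9992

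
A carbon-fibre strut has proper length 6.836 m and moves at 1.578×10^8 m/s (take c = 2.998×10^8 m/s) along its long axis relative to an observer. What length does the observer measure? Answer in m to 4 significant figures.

β = v/c = 1.578×10^8 / 2.998×10^8 = 0.526351
γ = 1/√(1 − 0.526351²) = 1.17610
Length contraction: L = L₀/γ = 6.836/1.17610 = 5.812 m

L ≈ 5.812 m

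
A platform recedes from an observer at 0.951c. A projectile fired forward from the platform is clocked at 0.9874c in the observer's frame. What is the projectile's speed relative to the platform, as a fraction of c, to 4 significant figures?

Inverse velocity addition: u' = (u − v)/(1 − uv/c²)
= (0.9874 − 0.951)/(1 − 0.9874×0.951) = 0.03640/0.0609826 = 0.5969

u' ≈ 0.5969c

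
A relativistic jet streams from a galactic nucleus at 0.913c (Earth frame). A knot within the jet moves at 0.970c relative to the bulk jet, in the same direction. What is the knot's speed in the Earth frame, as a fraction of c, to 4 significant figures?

Relativistic velocity addition: u = (u' + v)/(1 + u'v/c²)
= (0.970 + 0.913)/(1 + 0.970×0.913) = 1.883/1.88561 = 0.9986

u ≈ 0.9986c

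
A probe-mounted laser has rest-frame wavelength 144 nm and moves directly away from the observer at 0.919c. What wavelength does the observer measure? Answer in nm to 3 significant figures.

Relativistic Doppler: λ_obs = λ_src √((1+β)/(1−β))
= 144 × √(1.9190/0.081000) = 144 × 4.8674 = 701 nm

λ_obs ≈ 701 nm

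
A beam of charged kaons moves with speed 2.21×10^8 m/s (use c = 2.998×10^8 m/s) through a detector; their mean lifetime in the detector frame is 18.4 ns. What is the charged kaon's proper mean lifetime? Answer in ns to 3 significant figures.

β = v/c = 2.21×10^8 / 2.998×10^8 = 0.73716
γ = 1/√(1 − 0.73716²) = 1.4799
Proper time: τ₀ = Δt/γ = 18.4/1.4799 = 12.4 ns

τ₀ ≈ 12.4 ns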